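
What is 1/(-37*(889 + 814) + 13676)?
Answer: -1/49335 ≈ -2.0270e-5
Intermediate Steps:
1/(-37*(889 + 814) + 13676) = 1/(-37*1703 + 13676) = 1/(-63011 + 13676) = 1/(-49335) = -1/49335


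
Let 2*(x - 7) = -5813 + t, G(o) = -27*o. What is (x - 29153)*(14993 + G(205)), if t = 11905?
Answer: -246853800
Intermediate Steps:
x = 3053 (x = 7 + (-5813 + 11905)/2 = 7 + (½)*6092 = 7 + 3046 = 3053)
(x - 29153)*(14993 + G(205)) = (3053 - 29153)*(14993 - 27*205) = -26100*(14993 - 5535) = -26100*9458 = -246853800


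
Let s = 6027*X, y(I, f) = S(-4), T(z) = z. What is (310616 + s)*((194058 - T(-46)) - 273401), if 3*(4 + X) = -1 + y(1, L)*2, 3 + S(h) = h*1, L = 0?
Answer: -20329609781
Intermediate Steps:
S(h) = -3 + h (S(h) = -3 + h*1 = -3 + h)
y(I, f) = -7 (y(I, f) = -3 - 4 = -7)
X = -9 (X = -4 + (-1 - 7*2)/3 = -4 + (-1 - 14)/3 = -4 + (1/3)*(-15) = -4 - 5 = -9)
s = -54243 (s = 6027*(-9) = -54243)
(310616 + s)*((194058 - T(-46)) - 273401) = (310616 - 54243)*((194058 - 1*(-46)) - 273401) = 256373*((194058 + 46) - 273401) = 256373*(194104 - 273401) = 256373*(-79297) = -20329609781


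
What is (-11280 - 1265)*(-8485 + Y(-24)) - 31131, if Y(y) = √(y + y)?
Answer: 106413194 - 50180*I*√3 ≈ 1.0641e+8 - 86914.0*I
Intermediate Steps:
Y(y) = √2*√y (Y(y) = √(2*y) = √2*√y)
(-11280 - 1265)*(-8485 + Y(-24)) - 31131 = (-11280 - 1265)*(-8485 + √2*√(-24)) - 31131 = -12545*(-8485 + √2*(2*I*√6)) - 31131 = -12545*(-8485 + 4*I*√3) - 31131 = (106444325 - 50180*I*√3) - 31131 = 106413194 - 50180*I*√3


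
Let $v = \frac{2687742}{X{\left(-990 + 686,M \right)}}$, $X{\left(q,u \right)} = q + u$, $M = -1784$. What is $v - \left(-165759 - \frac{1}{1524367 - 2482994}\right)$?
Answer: $\frac{18289380910459}{111200732} \approx 1.6447 \cdot 10^{5}$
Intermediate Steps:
$v = - \frac{149319}{116}$ ($v = \frac{2687742}{\left(-990 + 686\right) - 1784} = \frac{2687742}{-304 - 1784} = \frac{2687742}{-2088} = 2687742 \left(- \frac{1}{2088}\right) = - \frac{149319}{116} \approx -1287.2$)
$v - \left(-165759 - \frac{1}{1524367 - 2482994}\right) = - \frac{149319}{116} - \left(-165759 - \frac{1}{1524367 - 2482994}\right) = - \frac{149319}{116} - \left(-165759 - \frac{1}{-958627}\right) = - \frac{149319}{116} - \left(-165759 - - \frac{1}{958627}\right) = - \frac{149319}{116} - \left(-165759 + \frac{1}{958627}\right) = - \frac{149319}{116} - - \frac{158901052892}{958627} = - \frac{149319}{116} + \frac{158901052892}{958627} = \frac{18289380910459}{111200732}$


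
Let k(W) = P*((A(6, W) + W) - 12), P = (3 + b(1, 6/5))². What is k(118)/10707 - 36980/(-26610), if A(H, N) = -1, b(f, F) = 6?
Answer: 20742097/9497109 ≈ 2.1840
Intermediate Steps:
P = 81 (P = (3 + 6)² = 9² = 81)
k(W) = -1053 + 81*W (k(W) = 81*((-1 + W) - 12) = 81*(-13 + W) = -1053 + 81*W)
k(118)/10707 - 36980/(-26610) = (-1053 + 81*118)/10707 - 36980/(-26610) = (-1053 + 9558)*(1/10707) - 36980*(-1/26610) = 8505*(1/10707) + 3698/2661 = 2835/3569 + 3698/2661 = 20742097/9497109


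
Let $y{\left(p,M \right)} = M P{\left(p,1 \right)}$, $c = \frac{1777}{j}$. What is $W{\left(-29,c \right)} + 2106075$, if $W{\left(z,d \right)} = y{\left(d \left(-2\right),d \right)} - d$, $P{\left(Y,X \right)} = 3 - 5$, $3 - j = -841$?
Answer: $\frac{1777521969}{844} \approx 2.1061 \cdot 10^{6}$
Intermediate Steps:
$j = 844$ ($j = 3 - -841 = 3 + 841 = 844$)
$c = \frac{1777}{844} \approx 2.1054$
$P{\left(Y,X \right)} = -2$
$y{\left(p,M \right)} = - 2 M$ ($y{\left(p,M \right)} = M \left(-2\right) = - 2 M$)
$W{\left(z,d \right)} = - 3 d$ ($W{\left(z,d \right)} = - 2 d - d = - 3 d$)
$W{\left(-29,c \right)} + 2106075 = \left(-3\right) \frac{1777}{844} + 2106075 = - \frac{5331}{844} + 2106075 = \frac{1777521969}{844}$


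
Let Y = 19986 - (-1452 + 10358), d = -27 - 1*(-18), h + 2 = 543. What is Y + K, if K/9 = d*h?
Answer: -32741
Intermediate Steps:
h = 541 (h = -2 + 543 = 541)
d = -9 (d = -27 + 18 = -9)
Y = 11080 (Y = 19986 - 1*8906 = 19986 - 8906 = 11080)
K = -43821 (K = 9*(-9*541) = 9*(-4869) = -43821)
Y + K = 11080 - 43821 = -32741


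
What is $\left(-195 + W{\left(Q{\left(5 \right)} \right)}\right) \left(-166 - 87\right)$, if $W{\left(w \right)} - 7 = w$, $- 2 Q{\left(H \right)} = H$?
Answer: $\frac{96393}{2} \approx 48197.0$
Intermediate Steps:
$Q{\left(H \right)} = - \frac{H}{2}$
$W{\left(w \right)} = 7 + w$
$\left(-195 + W{\left(Q{\left(5 \right)} \right)}\right) \left(-166 - 87\right) = \left(-195 + \left(7 - \frac{5}{2}\right)\right) \left(-166 - 87\right) = \left(-195 + \left(7 - \frac{5}{2}\right)\right) \left(-253\right) = \left(-195 + \frac{9}{2}\right) \left(-253\right) = \left(- \frac{381}{2}\right) \left(-253\right) = \frac{96393}{2}$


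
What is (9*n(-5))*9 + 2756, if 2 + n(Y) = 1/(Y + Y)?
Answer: 25859/10 ≈ 2585.9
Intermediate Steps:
n(Y) = -2 + 1/(2*Y) (n(Y) = -2 + 1/(Y + Y) = -2 + 1/(2*Y))
(9*n(-5))*9 + 2756 = (9*(-2 + (½)/(-5)))*9 + 2756 = (9*(-2 + (½)*(-⅕)))*9 + 2756 = (9*(-2 - ⅒))*9 + 2756 = (9*(-21/10))*9 + 2756 = -189/10*9 + 2756 = -1701/10 + 2756 = 25859/10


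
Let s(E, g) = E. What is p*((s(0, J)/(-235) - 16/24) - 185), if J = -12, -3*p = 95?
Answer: 52915/9 ≈ 5879.4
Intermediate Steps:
p = -95/3 (p = -⅓*95 = -95/3 ≈ -31.667)
p*((s(0, J)/(-235) - 16/24) - 185) = -95*((0/(-235) - 16/24) - 185)/3 = -95*((0*(-1/235) - 16*1/24) - 185)/3 = -95*((0 - ⅔) - 185)/3 = -95*(-⅔ - 185)/3 = -95/3*(-557/3) = 52915/9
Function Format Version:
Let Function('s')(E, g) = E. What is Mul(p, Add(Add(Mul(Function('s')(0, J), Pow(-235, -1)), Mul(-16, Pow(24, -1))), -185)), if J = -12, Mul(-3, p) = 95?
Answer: Rational(52915, 9) ≈ 5879.4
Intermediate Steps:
p = Rational(-95, 3) (p = Mul(Rational(-1, 3), 95) = Rational(-95, 3) ≈ -31.667)
Mul(p, Add(Add(Mul(Function('s')(0, J), Pow(-235, -1)), Mul(-16, Pow(24, -1))), -185)) = Mul(Rational(-95, 3), Add(Add(Mul(0, Pow(-235, -1)), Mul(-16, Pow(24, -1))), -185)) = Mul(Rational(-95, 3), Add(Add(Mul(0, Rational(-1, 235)), Mul(-16, Rational(1, 24))), -185)) = Mul(Rational(-95, 3), Add(Add(0, Rational(-2, 3)), -185)) = Mul(Rational(-95, 3), Add(Rational(-2, 3), -185)) = Mul(Rational(-95, 3), Rational(-557, 3)) = Rational(52915, 9)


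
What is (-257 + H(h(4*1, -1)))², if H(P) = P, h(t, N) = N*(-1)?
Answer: 65536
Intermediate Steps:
h(t, N) = -N
(-257 + H(h(4*1, -1)))² = (-257 - 1*(-1))² = (-257 + 1)² = (-256)² = 65536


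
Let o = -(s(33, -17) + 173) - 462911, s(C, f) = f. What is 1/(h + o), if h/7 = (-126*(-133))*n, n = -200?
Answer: -1/23924267 ≈ -4.1799e-8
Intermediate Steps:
o = -463067 (o = -(-17 + 173) - 462911 = -1*156 - 462911 = -156 - 462911 = -463067)
h = -23461200 (h = 7*(-126*(-133)*(-200)) = 7*(16758*(-200)) = 7*(-3351600) = -23461200)
1/(h + o) = 1/(-23461200 - 463067) = 1/(-23924267) = -1/23924267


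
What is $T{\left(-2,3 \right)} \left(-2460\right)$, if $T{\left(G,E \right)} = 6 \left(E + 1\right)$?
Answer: $-59040$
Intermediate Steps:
$T{\left(G,E \right)} = 6 + 6 E$ ($T{\left(G,E \right)} = 6 \left(1 + E\right) = 6 + 6 E$)
$T{\left(-2,3 \right)} \left(-2460\right) = \left(6 + 6 \cdot 3\right) \left(-2460\right) = \left(6 + 18\right) \left(-2460\right) = 24 \left(-2460\right) = -59040$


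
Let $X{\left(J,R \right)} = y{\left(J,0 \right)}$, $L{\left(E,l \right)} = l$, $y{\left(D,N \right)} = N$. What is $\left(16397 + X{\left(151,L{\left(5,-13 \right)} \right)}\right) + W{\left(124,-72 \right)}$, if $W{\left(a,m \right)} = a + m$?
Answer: $16449$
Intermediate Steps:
$X{\left(J,R \right)} = 0$
$\left(16397 + X{\left(151,L{\left(5,-13 \right)} \right)}\right) + W{\left(124,-72 \right)} = \left(16397 + 0\right) + \left(124 - 72\right) = 16397 + 52 = 16449$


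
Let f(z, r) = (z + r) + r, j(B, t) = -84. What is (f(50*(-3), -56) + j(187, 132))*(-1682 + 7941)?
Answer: -2165614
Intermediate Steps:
f(z, r) = z + 2*r (f(z, r) = (r + z) + r = z + 2*r)
(f(50*(-3), -56) + j(187, 132))*(-1682 + 7941) = ((50*(-3) + 2*(-56)) - 84)*(-1682 + 7941) = ((-150 - 112) - 84)*6259 = (-262 - 84)*6259 = -346*6259 = -2165614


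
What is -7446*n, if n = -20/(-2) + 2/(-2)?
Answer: -67014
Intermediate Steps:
n = 9 (n = -20*(-1/2) + 2*(-1/2) = 10 - 1 = 9)
-7446*n = -7446*9 = -67014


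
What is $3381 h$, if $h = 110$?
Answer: $371910$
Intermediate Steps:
$3381 h = 3381 \cdot 110 = 371910$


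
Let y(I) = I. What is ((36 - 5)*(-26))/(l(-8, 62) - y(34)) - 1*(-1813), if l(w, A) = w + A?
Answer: 17727/10 ≈ 1772.7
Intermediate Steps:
l(w, A) = A + w
((36 - 5)*(-26))/(l(-8, 62) - y(34)) - 1*(-1813) = ((36 - 5)*(-26))/((62 - 8) - 1*34) - 1*(-1813) = (31*(-26))/(54 - 34) + 1813 = -806/20 + 1813 = -806*1/20 + 1813 = -403/10 + 1813 = 17727/10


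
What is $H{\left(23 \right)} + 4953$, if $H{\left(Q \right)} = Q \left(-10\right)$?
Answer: $4723$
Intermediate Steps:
$H{\left(Q \right)} = - 10 Q$
$H{\left(23 \right)} + 4953 = \left(-10\right) 23 + 4953 = -230 + 4953 = 4723$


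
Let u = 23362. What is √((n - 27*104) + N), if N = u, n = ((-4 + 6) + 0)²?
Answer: √20558 ≈ 143.38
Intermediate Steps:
n = 4 (n = (2 + 0)² = 2² = 4)
N = 23362
√((n - 27*104) + N) = √((4 - 27*104) + 23362) = √((4 - 2808) + 23362) = √(-2804 + 23362) = √20558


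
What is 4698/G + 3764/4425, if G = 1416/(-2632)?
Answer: -38637286/4425 ≈ -8731.6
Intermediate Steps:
G = -177/329 (G = 1416*(-1/2632) = -177/329 ≈ -0.53799)
4698/G + 3764/4425 = 4698/(-177/329) + 3764/4425 = 4698*(-329/177) + 3764*(1/4425) = -515214/59 + 3764/4425 = -38637286/4425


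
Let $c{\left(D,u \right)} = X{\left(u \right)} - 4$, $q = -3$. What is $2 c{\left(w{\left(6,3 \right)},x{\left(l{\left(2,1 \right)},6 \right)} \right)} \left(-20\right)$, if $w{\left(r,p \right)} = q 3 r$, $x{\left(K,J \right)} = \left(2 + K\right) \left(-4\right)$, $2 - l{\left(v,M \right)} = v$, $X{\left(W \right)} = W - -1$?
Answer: $440$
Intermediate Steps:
$X{\left(W \right)} = 1 + W$ ($X{\left(W \right)} = W + 1 = 1 + W$)
$l{\left(v,M \right)} = 2 - v$
$x{\left(K,J \right)} = -8 - 4 K$
$w{\left(r,p \right)} = - 9 r$ ($w{\left(r,p \right)} = \left(-3\right) 3 r = - 9 r$)
$c{\left(D,u \right)} = -3 + u$ ($c{\left(D,u \right)} = \left(1 + u\right) - 4 = -3 + u$)
$2 c{\left(w{\left(6,3 \right)},x{\left(l{\left(2,1 \right)},6 \right)} \right)} \left(-20\right) = 2 \left(-3 - \left(8 + 4 \left(2 - 2\right)\right)\right) \left(-20\right) = 2 \left(-3 - 8\right) \left(-20\right) = 2 \left(-11\right) \left(-20\right) = \left(-22\right) \left(-20\right) = 440$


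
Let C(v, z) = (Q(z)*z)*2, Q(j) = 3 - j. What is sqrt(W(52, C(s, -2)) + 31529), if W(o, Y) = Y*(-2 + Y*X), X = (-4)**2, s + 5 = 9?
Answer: sqrt(37969) ≈ 194.86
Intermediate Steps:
s = 4 (s = -5 + 9 = 4)
X = 16
C(v, z) = 2*z*(3 - z) (C(v, z) = ((3 - z)*z)*2 = (z*(3 - z))*2 = 2*z*(3 - z))
W(o, Y) = Y*(-2 + 16*Y) (W(o, Y) = Y*(-2 + Y*16) = Y*(-2 + 16*Y))
sqrt(W(52, C(s, -2)) + 31529) = sqrt(2*(2*(-2)*(3 - 1*(-2)))*(-1 + 8*(2*(-2)*(3 - 1*(-2)))) + 31529) = sqrt(2*(2*(-2)*(3 + 2))*(-1 + 8*(2*(-2)*(3 + 2))) + 31529) = sqrt(2*(2*(-2)*5)*(-1 + 8*(2*(-2)*5)) + 31529) = sqrt(2*(-20)*(-1 + 8*(-20)) + 31529) = sqrt(2*(-20)*(-1 - 160) + 31529) = sqrt(2*(-20)*(-161) + 31529) = sqrt(6440 + 31529) = sqrt(37969)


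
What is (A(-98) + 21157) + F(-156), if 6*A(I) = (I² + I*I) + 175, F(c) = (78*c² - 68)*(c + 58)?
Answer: -371986665/2 ≈ -1.8599e+8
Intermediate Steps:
F(c) = (-68 + 78*c²)*(58 + c)
A(I) = 175/6 + I²/3 (A(I) = ((I² + I*I) + 175)/6 = ((I² + I²) + 175)/6 = (2*I² + 175)/6 = (175 + 2*I²)/6 = 175/6 + I²/3)
(A(-98) + 21157) + F(-156) = ((175/6 + (⅓)*(-98)²) + 21157) + (-3944 - 68*(-156) + 78*(-156)³ + 4524*(-156)²) = ((175/6 + (⅓)*9604) + 21157) + (-3944 + 10608 + 78*(-3796416) + 4524*24336) = ((175/6 + 9604/3) + 21157) + (-3944 + 10608 - 296120448 + 110096064) = (6461/2 + 21157) - 186017720 = 48775/2 - 186017720 = -371986665/2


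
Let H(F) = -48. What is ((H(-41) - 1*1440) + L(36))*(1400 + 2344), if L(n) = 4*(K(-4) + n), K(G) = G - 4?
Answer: -5151744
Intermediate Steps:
K(G) = -4 + G
L(n) = -32 + 4*n (L(n) = 4*((-4 - 4) + n) = 4*(-8 + n) = -32 + 4*n)
((H(-41) - 1*1440) + L(36))*(1400 + 2344) = ((-48 - 1*1440) + (-32 + 4*36))*(1400 + 2344) = ((-48 - 1440) + (-32 + 144))*3744 = (-1488 + 112)*3744 = -1376*3744 = -5151744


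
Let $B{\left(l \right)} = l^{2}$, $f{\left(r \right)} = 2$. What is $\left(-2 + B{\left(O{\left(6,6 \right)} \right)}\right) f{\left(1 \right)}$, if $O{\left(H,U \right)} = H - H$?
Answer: $-4$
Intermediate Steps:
$O{\left(H,U \right)} = 0$
$\left(-2 + B{\left(O{\left(6,6 \right)} \right)}\right) f{\left(1 \right)} = \left(-2 + 0^{2}\right) 2 = \left(-2 + 0\right) 2 = \left(-2\right) 2 = -4$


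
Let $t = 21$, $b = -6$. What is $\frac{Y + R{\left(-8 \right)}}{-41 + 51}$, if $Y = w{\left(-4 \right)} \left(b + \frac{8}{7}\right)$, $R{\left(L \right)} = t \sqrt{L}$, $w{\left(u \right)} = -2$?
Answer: $\frac{34}{35} + \frac{21 i \sqrt{2}}{5} \approx 0.97143 + 5.9397 i$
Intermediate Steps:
$R{\left(L \right)} = 21 \sqrt{L}$
$Y = \frac{68}{7}$ ($Y = - 2 \left(-6 + \frac{8}{7}\right) = \left(-2\right) \left(- \frac{34}{7}\right) = \frac{68}{7} \approx 9.7143$)
$\frac{Y + R{\left(-8 \right)}}{-41 + 51} = \frac{\frac{68}{7} + 21 \sqrt{-8}}{-41 + 51} = \frac{\frac{68}{7} + 21 \cdot 2 i \sqrt{2}}{10} = \left(\frac{68}{7} + 42 i \sqrt{2}\right) \frac{1}{10} = \frac{34}{35} + \frac{21 i \sqrt{2}}{5}$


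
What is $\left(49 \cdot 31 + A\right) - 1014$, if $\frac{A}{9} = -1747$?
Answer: $-15218$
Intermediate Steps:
$A = -15723$ ($A = 9 \left(-1747\right) = -15723$)
$\left(49 \cdot 31 + A\right) - 1014 = \left(49 \cdot 31 - 15723\right) - 1014 = \left(1519 - 15723\right) - 1014 = -14204 - 1014 = -15218$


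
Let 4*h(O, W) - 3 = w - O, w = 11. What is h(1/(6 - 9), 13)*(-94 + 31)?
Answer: -903/4 ≈ -225.75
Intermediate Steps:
h(O, W) = 7/2 - O/4 (h(O, W) = 3/4 + (11 - O)/4 = 3/4 + (11/4 - O/4) = 7/2 - O/4)
h(1/(6 - 9), 13)*(-94 + 31) = (7/2 - 1/(4*(6 - 9)))*(-94 + 31) = (7/2 - 1/4/(-3))*(-63) = (7/2 - 1/4*(-1/3))*(-63) = (7/2 + 1/12)*(-63) = (43/12)*(-63) = -903/4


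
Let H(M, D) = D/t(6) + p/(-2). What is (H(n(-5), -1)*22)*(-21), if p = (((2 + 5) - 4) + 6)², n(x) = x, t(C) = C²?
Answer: 112343/6 ≈ 18724.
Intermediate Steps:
p = 81 (p = ((7 - 4) + 6)² = (3 + 6)² = 9² = 81)
H(M, D) = -81/2 + D/36 (H(M, D) = D/(6²) + 81/(-2) = D/36 + 81*(-½) = D*(1/36) - 81/2 = D/36 - 81/2 = -81/2 + D/36)
(H(n(-5), -1)*22)*(-21) = ((-81/2 + (1/36)*(-1))*22)*(-21) = ((-81/2 - 1/36)*22)*(-21) = -1459/36*22*(-21) = -16049/18*(-21) = 112343/6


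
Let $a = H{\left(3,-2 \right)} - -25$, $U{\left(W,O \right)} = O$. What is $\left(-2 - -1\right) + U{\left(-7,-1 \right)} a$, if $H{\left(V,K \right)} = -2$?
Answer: $-24$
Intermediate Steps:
$a = 23$ ($a = -2 - -25 = -2 + 25 = 23$)
$\left(-2 - -1\right) + U{\left(-7,-1 \right)} a = \left(-2 - -1\right) - 23 = \left(-2 + 1\right) - 23 = -1 - 23 = -24$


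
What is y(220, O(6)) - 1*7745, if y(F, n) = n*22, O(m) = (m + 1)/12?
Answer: -46393/6 ≈ -7732.2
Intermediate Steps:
O(m) = 1/12 + m/12 (O(m) = (1 + m)*(1/12) = 1/12 + m/12)
y(F, n) = 22*n
y(220, O(6)) - 1*7745 = 22*(1/12 + (1/12)*6) - 1*7745 = 22*(1/12 + ½) - 7745 = 22*(7/12) - 7745 = 77/6 - 7745 = -46393/6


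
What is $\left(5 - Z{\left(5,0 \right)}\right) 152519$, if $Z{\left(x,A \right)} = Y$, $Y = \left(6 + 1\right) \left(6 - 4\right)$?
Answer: $-1372671$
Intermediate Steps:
$Y = 14$ ($Y = 7 \cdot 2 = 14$)
$Z{\left(x,A \right)} = 14$
$\left(5 - Z{\left(5,0 \right)}\right) 152519 = \left(5 - 14\right) 152519 = \left(-9\right) 152519 = -1372671$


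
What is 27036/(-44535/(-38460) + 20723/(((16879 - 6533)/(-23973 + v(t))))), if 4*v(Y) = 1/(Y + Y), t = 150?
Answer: -30736622793600/54589078054451 ≈ -0.56305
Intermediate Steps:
v(Y) = 1/(8*Y) (v(Y) = 1/(4*(Y + Y)) = 1/(4*((2*Y))) = (1/(2*Y))/4 = 1/(8*Y))
27036/(-44535/(-38460) + 20723/(((16879 - 6533)/(-23973 + v(t))))) = 27036/(-44535/(-38460) + 20723/(((16879 - 6533)/(-23973 + (1/8)/150)))) = 27036/(-44535*(-1/38460) + 20723/((10346/(-23973 + (1/8)*(1/150))))) = 27036/(2969/2564 + 20723/((10346/(-23973 + 1/1200)))) = 27036/(2969/2564 + 20723/((10346/(-28767599/1200)))) = 27036/(2969/2564 + 20723/((10346*(-1200/28767599)))) = 27036/(2969/2564 + 20723/(-1773600/4109657)) = 27036/(2969/2564 + 20723*(-4109657/1773600)) = 27036/(2969/2564 - 85164422011/1773600) = 27036/(-54589078054451/1136877600) = 27036*(-1136877600/54589078054451) = -30736622793600/54589078054451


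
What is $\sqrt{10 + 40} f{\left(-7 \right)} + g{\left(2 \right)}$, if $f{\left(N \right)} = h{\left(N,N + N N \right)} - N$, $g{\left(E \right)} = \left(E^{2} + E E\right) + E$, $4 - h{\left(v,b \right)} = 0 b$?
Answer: $10 + 55 \sqrt{2} \approx 87.782$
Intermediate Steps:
$h{\left(v,b \right)} = 4$ ($h{\left(v,b \right)} = 4 - 0 b = 4 - 0 = 4 + 0 = 4$)
$g{\left(E \right)} = E + 2 E^{2}$ ($g{\left(E \right)} = \left(E^{2} + E^{2}\right) + E = 2 E^{2} + E = E + 2 E^{2}$)
$f{\left(N \right)} = 4 - N$
$\sqrt{10 + 40} f{\left(-7 \right)} + g{\left(2 \right)} = \sqrt{10 + 40} \left(4 - -7\right) + 2 \left(1 + 2 \cdot 2\right) = \sqrt{50} \left(4 + 7\right) + 2 \left(1 + 4\right) = 5 \sqrt{2} \cdot 11 + 2 \cdot 5 = 55 \sqrt{2} + 10 = 10 + 55 \sqrt{2}$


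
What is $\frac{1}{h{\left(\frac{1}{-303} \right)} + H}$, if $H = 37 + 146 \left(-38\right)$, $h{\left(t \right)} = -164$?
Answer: $- \frac{1}{5675} \approx -0.00017621$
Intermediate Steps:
$H = -5511$ ($H = 37 - 5548 = -5511$)
$\frac{1}{h{\left(\frac{1}{-303} \right)} + H} = \frac{1}{-164 - 5511} = \frac{1}{-5675} = - \frac{1}{5675}$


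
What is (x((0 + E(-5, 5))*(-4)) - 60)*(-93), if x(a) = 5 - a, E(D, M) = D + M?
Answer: 5115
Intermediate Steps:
(x((0 + E(-5, 5))*(-4)) - 60)*(-93) = ((5 - (0 + (-5 + 5))*(-4)) - 60)*(-93) = ((5 - (0 + 0)*(-4)) - 60)*(-93) = ((5 - 0*(-4)) - 60)*(-93) = ((5 - 1*0) - 60)*(-93) = ((5 + 0) - 60)*(-93) = (5 - 60)*(-93) = -55*(-93) = 5115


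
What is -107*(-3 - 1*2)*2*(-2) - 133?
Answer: -2273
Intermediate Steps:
-107*(-3 - 1*2)*2*(-2) - 133 = -107*(-3 - 2)*2*(-2) - 133 = -107*(-5*2)*(-2) - 133 = -(-1070)*(-2) - 133 = -107*20 - 133 = -2140 - 133 = -2273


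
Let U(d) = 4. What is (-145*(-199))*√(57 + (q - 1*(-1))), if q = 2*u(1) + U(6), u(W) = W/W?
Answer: 230840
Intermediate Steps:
u(W) = 1
q = 6 (q = 2*1 + 4 = 2 + 4 = 6)
(-145*(-199))*√(57 + (q - 1*(-1))) = (-145*(-199))*√(57 + (6 - 1*(-1))) = 28855*√(57 + (6 + 1)) = 28855*√(57 + 7) = 28855*√64 = 28855*8 = 230840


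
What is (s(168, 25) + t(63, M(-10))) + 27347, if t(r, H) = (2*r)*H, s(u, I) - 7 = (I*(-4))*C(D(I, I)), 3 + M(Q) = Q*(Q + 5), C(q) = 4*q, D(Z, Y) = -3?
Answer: 34476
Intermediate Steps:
M(Q) = -3 + Q*(5 + Q) (M(Q) = -3 + Q*(Q + 5) = -3 + Q*(5 + Q))
s(u, I) = 7 + 48*I (s(u, I) = 7 + (I*(-4))*(4*(-3)) = 7 - 4*I*(-12) = 7 + 48*I)
t(r, H) = 2*H*r
(s(168, 25) + t(63, M(-10))) + 27347 = ((7 + 48*25) + 2*(-3 + (-10)² + 5*(-10))*63) + 27347 = ((7 + 1200) + 2*(-3 + 100 - 50)*63) + 27347 = (1207 + 2*47*63) + 27347 = (1207 + 5922) + 27347 = 7129 + 27347 = 34476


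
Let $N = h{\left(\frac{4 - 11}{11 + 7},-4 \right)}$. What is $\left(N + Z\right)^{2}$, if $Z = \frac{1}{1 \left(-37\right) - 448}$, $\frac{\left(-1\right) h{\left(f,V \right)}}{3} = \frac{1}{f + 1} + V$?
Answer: $\frac{1430276761}{28462225} \approx 50.252$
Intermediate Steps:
$h{\left(f,V \right)} = - 3 V - \frac{3}{1 + f}$ ($h{\left(f,V \right)} = - 3 \left(\frac{1}{f + 1} + V\right) = - 3 \left(\frac{1}{1 + f} + V\right) = - 3 \left(V + \frac{1}{1 + f}\right) = - 3 V - \frac{3}{1 + f}$)
$N = \frac{78}{11}$ ($N = \frac{3 \left(-1 - -4 - - 4 \frac{4 - 11}{11 + 7}\right)}{1 + \frac{4 - 11}{11 + 7}} = \frac{3 \left(-1 + 4 - - 4 \left(- \frac{7}{18}\right)\right)}{1 - \frac{7}{18}} = \frac{3 \left(-1 + 4 - - 4 \left(\left(-7\right) \frac{1}{18}\right)\right)}{1 - \frac{7}{18}} = \frac{3 \left(-1 + 4 - \left(-4\right) \left(- \frac{7}{18}\right)\right)}{1 - \frac{7}{18}} = \frac{3 \left(-1 + 4 - \frac{14}{9}\right)}{\frac{11}{18}} = 3 \cdot \frac{18}{11} \cdot \frac{13}{9} = \frac{78}{11} \approx 7.0909$)
$Z = - \frac{1}{485}$ ($Z = \frac{1}{-37 - 448} = \frac{1}{-485} = - \frac{1}{485} \approx -0.0020619$)
$\left(N + Z\right)^{2} = \left(\frac{78}{11} - \frac{1}{485}\right)^{2} = \left(\frac{37819}{5335}\right)^{2} = \frac{1430276761}{28462225}$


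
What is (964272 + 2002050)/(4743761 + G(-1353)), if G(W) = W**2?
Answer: 1483161/3287185 ≈ 0.45119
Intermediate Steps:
(964272 + 2002050)/(4743761 + G(-1353)) = (964272 + 2002050)/(4743761 + (-1353)**2) = 2966322/(4743761 + 1830609) = 2966322/6574370 = 2966322*(1/6574370) = 1483161/3287185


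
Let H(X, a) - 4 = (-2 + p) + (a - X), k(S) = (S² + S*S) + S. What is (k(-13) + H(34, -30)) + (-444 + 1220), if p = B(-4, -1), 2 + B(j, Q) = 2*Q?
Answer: 1035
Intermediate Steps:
B(j, Q) = -2 + 2*Q
p = -4 (p = -2 + 2*(-1) = -2 - 2 = -4)
k(S) = S + 2*S² (k(S) = (S² + S²) + S = 2*S² + S = S + 2*S²)
H(X, a) = -2 + a - X (H(X, a) = 4 + ((-2 - 4) + (a - X)) = 4 + (-6 + (a - X)) = 4 + (-6 + a - X) = -2 + a - X)
(k(-13) + H(34, -30)) + (-444 + 1220) = (-13*(1 + 2*(-13)) + (-2 - 30 - 1*34)) + (-444 + 1220) = (-13*(1 - 26) + (-2 - 30 - 34)) + 776 = (-13*(-25) - 66) + 776 = (325 - 66) + 776 = 259 + 776 = 1035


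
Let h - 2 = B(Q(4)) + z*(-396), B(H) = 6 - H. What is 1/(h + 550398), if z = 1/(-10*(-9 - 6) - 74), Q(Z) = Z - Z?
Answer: 19/10457615 ≈ 1.8169e-6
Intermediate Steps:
Q(Z) = 0
z = 1/76 (z = 1/(-10*(-15) - 74) = 1/(150 - 74) = 1/76 ≈ 0.013158)
h = 53/19 (h = 2 + ((6 - 1*0) + (1/76)*(-396)) = 2 + ((6 + 0) - 99/19) = 2 + (6 - 99/19) = 2 + 15/19 = 53/19 ≈ 2.7895)
1/(h + 550398) = 1/(53/19 + 550398) = 1/(10457615/19) = 19/10457615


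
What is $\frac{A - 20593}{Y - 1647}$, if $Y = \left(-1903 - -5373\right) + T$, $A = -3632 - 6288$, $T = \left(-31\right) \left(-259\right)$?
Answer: $- \frac{10171}{3284} \approx -3.0971$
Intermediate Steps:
$T = 8029$
$A = -9920$ ($A = -3632 - 6288 = -9920$)
$Y = 11499$ ($Y = \left(-1903 - -5373\right) + 8029 = \left(-1903 + 5373\right) + 8029 = 3470 + 8029 = 11499$)
$\frac{A - 20593}{Y - 1647} = \frac{-9920 - 20593}{11499 - 1647} = - \frac{30513}{9852} = \left(-30513\right) \frac{1}{9852} = - \frac{10171}{3284}$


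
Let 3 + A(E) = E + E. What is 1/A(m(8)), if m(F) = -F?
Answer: -1/19 ≈ -0.052632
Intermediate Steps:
A(E) = -3 + 2*E (A(E) = -3 + (E + E) = -3 + 2*E)
1/A(m(8)) = 1/(-3 + 2*(-1*8)) = 1/(-3 + 2*(-8)) = 1/(-3 - 16) = 1/(-19) = -1/19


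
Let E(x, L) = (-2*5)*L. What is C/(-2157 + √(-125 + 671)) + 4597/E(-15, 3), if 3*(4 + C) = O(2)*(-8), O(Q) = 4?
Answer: -2376085379/15507010 + 44*√546/13956309 ≈ -153.23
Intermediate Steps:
E(x, L) = -10*L
C = -44/3 (C = -4 + (4*(-8))/3 = -4 + (⅓)*(-32) = -4 - 32/3 = -44/3 ≈ -14.667)
C/(-2157 + √(-125 + 671)) + 4597/E(-15, 3) = -44/(3*(-2157 + √(-125 + 671))) + 4597/((-10*3)) = -44/(3*(-2157 + √546)) + 4597/(-30) = -44/(3*(-2157 + √546)) + 4597*(-1/30) = -44/(3*(-2157 + √546)) - 4597/30 = -4597/30 - 44/(3*(-2157 + √546))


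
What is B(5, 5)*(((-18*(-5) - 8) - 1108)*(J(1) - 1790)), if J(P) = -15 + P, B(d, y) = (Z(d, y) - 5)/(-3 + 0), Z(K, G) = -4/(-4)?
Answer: 2467872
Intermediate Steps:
Z(K, G) = 1 (Z(K, G) = -4*(-1/4) = 1)
B(d, y) = 4/3 (B(d, y) = (1 - 5)/(-3 + 0) = -4/(-3) = -4*(-1/3) = 4/3)
B(5, 5)*(((-18*(-5) - 8) - 1108)*(J(1) - 1790)) = 4*(((-18*(-5) - 8) - 1108)*((-15 + 1) - 1790))/3 = 4*(((90 - 8) - 1108)*(-14 - 1790))/3 = 4*((82 - 1108)*(-1804))/3 = 4*(-1026*(-1804))/3 = (4/3)*1850904 = 2467872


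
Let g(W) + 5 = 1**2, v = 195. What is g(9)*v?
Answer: -780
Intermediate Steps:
g(W) = -4 (g(W) = -5 + 1**2 = -5 + 1 = -4)
g(9)*v = -4*195 = -780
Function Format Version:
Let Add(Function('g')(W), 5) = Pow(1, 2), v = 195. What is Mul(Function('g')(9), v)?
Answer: -780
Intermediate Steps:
Function('g')(W) = -4 (Function('g')(W) = Add(-5, Pow(1, 2)) = Add(-5, 1) = -4)
Mul(Function('g')(9), v) = Mul(-4, 195) = -780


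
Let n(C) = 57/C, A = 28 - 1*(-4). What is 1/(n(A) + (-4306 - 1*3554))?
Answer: -32/251463 ≈ -0.00012726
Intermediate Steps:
A = 32 (A = 28 + 4 = 32)
1/(n(A) + (-4306 - 1*3554)) = 1/(57/32 + (-4306 - 1*3554)) = 1/(57*(1/32) + (-4306 - 3554)) = 1/(57/32 - 7860) = 1/(-251463/32) = -32/251463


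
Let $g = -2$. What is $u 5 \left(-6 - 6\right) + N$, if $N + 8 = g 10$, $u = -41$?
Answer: $2432$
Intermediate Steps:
$N = -28$ ($N = -8 - 20 = -28$)
$u 5 \left(-6 - 6\right) + N = - 41 \cdot 5 \left(-6 - 6\right) - 28 = - 41 \cdot 5 \left(-12\right) - 28 = \left(-41\right) \left(-60\right) - 28 = 2460 - 28 = 2432$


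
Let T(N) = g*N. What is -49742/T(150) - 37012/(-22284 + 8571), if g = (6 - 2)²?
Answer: -98880541/5485200 ≈ -18.027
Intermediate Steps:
g = 16 (g = 4² = 16)
T(N) = 16*N
-49742/T(150) - 37012/(-22284 + 8571) = -49742/(16*150) - 37012/(-22284 + 8571) = -49742/2400 - 37012/(-13713) = -49742*1/2400 - 37012*(-1/13713) = -24871/1200 + 37012/13713 = -98880541/5485200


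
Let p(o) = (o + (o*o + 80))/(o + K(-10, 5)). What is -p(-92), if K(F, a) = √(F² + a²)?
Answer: 777584/8339 + 42260*√5/8339 ≈ 104.58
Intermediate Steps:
p(o) = (80 + o + o²)/(o + 5*√5) (p(o) = (o + (o*o + 80))/(o + √((-10)² + 5²)) = (o + (o² + 80))/(o + √(100 + 25)) = (o + (80 + o²))/(o + √125) = (80 + o + o²)/(o + 5*√5))
-p(-92) = -(80 - 92 + (-92)²)/(-92 + 5*√5) = -(80 - 92 + 8464)/(-92 + 5*√5) = -8452/(-92 + 5*√5)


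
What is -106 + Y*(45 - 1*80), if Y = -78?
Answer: 2624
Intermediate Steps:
-106 + Y*(45 - 1*80) = -106 - 78*(45 - 1*80) = -106 - 78*(45 - 80) = -106 - 78*(-35) = -106 + 2730 = 2624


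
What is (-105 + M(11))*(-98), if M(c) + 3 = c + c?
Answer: 8428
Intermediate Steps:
M(c) = -3 + 2*c (M(c) = -3 + (c + c) = -3 + 2*c)
(-105 + M(11))*(-98) = (-105 + (-3 + 2*11))*(-98) = (-105 + (-3 + 22))*(-98) = (-105 + 19)*(-98) = -86*(-98) = 8428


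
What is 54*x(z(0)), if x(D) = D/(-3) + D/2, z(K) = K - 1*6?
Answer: -54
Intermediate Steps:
z(K) = -6 + K (z(K) = K - 6 = -6 + K)
x(D) = D/6 (x(D) = D*(-⅓) + D*(½) = -D/3 + D/2 = D/6)
54*x(z(0)) = 54*((-6 + 0)/6) = 54*((⅙)*(-6)) = 54*(-1) = -54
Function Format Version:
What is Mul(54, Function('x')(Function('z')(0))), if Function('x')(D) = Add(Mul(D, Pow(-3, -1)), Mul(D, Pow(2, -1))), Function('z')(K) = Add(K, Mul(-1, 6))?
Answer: -54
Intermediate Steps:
Function('z')(K) = Add(-6, K) (Function('z')(K) = Add(K, -6) = Add(-6, K))
Function('x')(D) = Mul(Rational(1, 6), D) (Function('x')(D) = Add(Mul(D, Rational(-1, 3)), Mul(D, Rational(1, 2))) = Add(Mul(Rational(-1, 3), D), Mul(Rational(1, 2), D)) = Mul(Rational(1, 6), D))
Mul(54, Function('x')(Function('z')(0))) = Mul(54, Mul(Rational(1, 6), Add(-6, 0))) = Mul(54, Mul(Rational(1, 6), -6)) = Mul(54, -1) = -54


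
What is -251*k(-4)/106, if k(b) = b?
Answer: 502/53 ≈ 9.4717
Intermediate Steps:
-251*k(-4)/106 = -251*(-4)/106 = 1004*(1/106) = 502/53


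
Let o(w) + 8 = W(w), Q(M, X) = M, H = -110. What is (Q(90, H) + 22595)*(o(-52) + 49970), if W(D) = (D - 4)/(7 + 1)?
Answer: 1133229175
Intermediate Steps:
W(D) = -½ + D/8 (W(D) = (-4 + D)/8 = (-4 + D)*(⅛) = -½ + D/8)
o(w) = -17/2 + w/8 (o(w) = -8 + (-½ + w/8) = -17/2 + w/8)
(Q(90, H) + 22595)*(o(-52) + 49970) = (90 + 22595)*((-17/2 + (⅛)*(-52)) + 49970) = 22685*((-17/2 - 13/2) + 49970) = 22685*(-15 + 49970) = 22685*49955 = 1133229175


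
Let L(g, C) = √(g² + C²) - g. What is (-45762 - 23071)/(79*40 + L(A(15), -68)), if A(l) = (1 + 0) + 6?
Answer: -217030449/9936736 + 68833*√4673/9936736 ≈ -21.368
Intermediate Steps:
A(l) = 7 (A(l) = 1 + 6 = 7)
L(g, C) = √(C² + g²) - g
(-45762 - 23071)/(79*40 + L(A(15), -68)) = (-45762 - 23071)/(79*40 + (√((-68)² + 7²) - 1*7)) = -68833/(3160 + (√(4624 + 49) - 7)) = -68833/(3160 + (√4673 - 7)) = -68833/(3160 + (-7 + √4673)) = -68833/(3153 + √4673)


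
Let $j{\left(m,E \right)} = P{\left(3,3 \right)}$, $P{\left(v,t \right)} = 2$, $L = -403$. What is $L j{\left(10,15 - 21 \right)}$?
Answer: $-806$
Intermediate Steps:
$j{\left(m,E \right)} = 2$
$L j{\left(10,15 - 21 \right)} = \left(-403\right) 2 = -806$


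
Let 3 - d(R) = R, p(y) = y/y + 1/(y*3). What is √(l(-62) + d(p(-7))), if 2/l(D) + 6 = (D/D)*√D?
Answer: √21*√((216 - 43*I*√62)/(6 - I*√62))/21 ≈ 1.3887 - 0.057857*I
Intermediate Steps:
p(y) = 1 + 1/(3*y) (p(y) = 1 + (⅓)/y = 1 + 1/(3*y))
d(R) = 3 - R
l(D) = 2/(-6 + √D) (l(D) = 2/(-6 + (D/D)*√D) = 2/(-6 + 1*√D) = 2/(-6 + √D))
√(l(-62) + d(p(-7))) = √(2*(-62)/((-62)^(3/2) - 6*(-62)) + (3 - (⅓ - 7)/(-7))) = √(2*(-62)/(-62*I*√62 + 372) + (3 - (-1)*(-20)/(7*3))) = √(2*(-62)/(372 - 62*I*√62) + (3 - 1*20/21)) = √(-124/(372 - 62*I*√62) + (3 - 20/21)) = √(-124/(372 - 62*I*√62) + 43/21) = √(43/21 - 124/(372 - 62*I*√62))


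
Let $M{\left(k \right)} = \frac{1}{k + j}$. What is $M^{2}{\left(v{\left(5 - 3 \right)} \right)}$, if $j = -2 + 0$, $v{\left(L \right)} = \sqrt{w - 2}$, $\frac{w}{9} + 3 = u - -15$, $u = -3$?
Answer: $\frac{1}{\left(2 - \sqrt{79}\right)^{2}} \approx 0.021076$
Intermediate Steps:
$w = 81$ ($w = -27 + 9 \left(-3 - -15\right) = -27 + 9 \left(-3 + 15\right) = -27 + 9 \cdot 12 = -27 + 108 = 81$)
$v{\left(L \right)} = \sqrt{79}$ ($v{\left(L \right)} = \sqrt{81 - 2} = \sqrt{79}$)
$j = -2$
$M{\left(k \right)} = \frac{1}{-2 + k}$ ($M{\left(k \right)} = \frac{1}{k - 2} = \frac{1}{-2 + k}$)
$M^{2}{\left(v{\left(5 - 3 \right)} \right)} = \left(\frac{1}{-2 + \sqrt{79}}\right)^{2} = \frac{1}{\left(-2 + \sqrt{79}\right)^{2}}$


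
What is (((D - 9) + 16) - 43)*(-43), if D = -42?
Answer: 3354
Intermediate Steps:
(((D - 9) + 16) - 43)*(-43) = (((-42 - 9) + 16) - 43)*(-43) = ((-51 + 16) - 43)*(-43) = (-35 - 43)*(-43) = -78*(-43) = 3354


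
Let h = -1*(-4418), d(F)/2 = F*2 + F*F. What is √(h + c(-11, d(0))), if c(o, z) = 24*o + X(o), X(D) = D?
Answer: √4143 ≈ 64.366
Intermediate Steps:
d(F) = 2*F² + 4*F (d(F) = 2*(F*2 + F*F) = 2*(2*F + F²) = 2*(F² + 2*F) = 2*F² + 4*F)
c(o, z) = 25*o (c(o, z) = 24*o + o = 25*o)
h = 4418
√(h + c(-11, d(0))) = √(4418 + 25*(-11)) = √(4418 - 275) = √4143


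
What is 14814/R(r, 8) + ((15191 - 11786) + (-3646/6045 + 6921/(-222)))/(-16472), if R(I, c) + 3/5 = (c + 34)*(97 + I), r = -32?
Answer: 175062102026381/33518941488240 ≈ 5.2228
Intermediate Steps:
R(I, c) = -⅗ + (34 + c)*(97 + I) (R(I, c) = -⅗ + (c + 34)*(97 + I) = -⅗ + (34 + c)*(97 + I))
14814/R(r, 8) + ((15191 - 11786) + (-3646/6045 + 6921/(-222)))/(-16472) = 14814/(16487/5 + 34*(-32) + 97*8 - 32*8) + ((15191 - 11786) + (-3646/6045 + 6921/(-222)))/(-16472) = 14814/(16487/5 - 1088 + 776 - 256) + (3405 + (-3646*1/6045 + 6921*(-1/222)))*(-1/16472) = 14814/(13647/5) + (3405 + (-3646/6045 - 2307/74))*(-1/16472) = 14814*(5/13647) + (3405 - 14215619/447330)*(-1/16472) = 24690/4549 + (1508943031/447330)*(-1/16472) = 24690/4549 - 1508943031/7368419760 = 175062102026381/33518941488240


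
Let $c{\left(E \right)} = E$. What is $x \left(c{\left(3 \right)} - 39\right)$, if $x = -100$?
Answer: $3600$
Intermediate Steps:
$x \left(c{\left(3 \right)} - 39\right) = - 100 \left(3 - 39\right) = \left(-100\right) \left(-36\right) = 3600$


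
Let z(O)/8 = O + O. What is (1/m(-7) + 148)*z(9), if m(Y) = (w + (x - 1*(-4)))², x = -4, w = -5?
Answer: 532944/25 ≈ 21318.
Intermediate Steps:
z(O) = 16*O (z(O) = 8*(O + O) = 8*(2*O) = 16*O)
m(Y) = 25 (m(Y) = (-5 + (-4 - 1*(-4)))² = (-5 + (-4 + 4))² = (-5 + 0)² = (-5)² = 25)
(1/m(-7) + 148)*z(9) = (1/25 + 148)*(16*9) = (1/25 + 148)*144 = (3701/25)*144 = 532944/25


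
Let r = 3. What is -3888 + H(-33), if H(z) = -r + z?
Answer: -3924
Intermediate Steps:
H(z) = -3 + z (H(z) = -1*3 + z = -3 + z)
-3888 + H(-33) = -3888 + (-3 - 33) = -3888 - 36 = -3924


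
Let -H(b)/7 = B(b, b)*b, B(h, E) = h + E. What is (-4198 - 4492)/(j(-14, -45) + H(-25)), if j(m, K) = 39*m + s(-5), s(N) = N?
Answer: 8690/9301 ≈ 0.93431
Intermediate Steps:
B(h, E) = E + h
H(b) = -14*b² (H(b) = -7*(b + b)*b = -7*2*b*b = -14*b²)
j(m, K) = -5 + 39*m (j(m, K) = 39*m - 5 = -5 + 39*m)
(-4198 - 4492)/(j(-14, -45) + H(-25)) = (-4198 - 4492)/((-5 + 39*(-14)) - 14*(-25)²) = -8690/((-5 - 546) - 14*625) = -8690/(-551 - 8750) = -8690/(-9301) = -8690*(-1/9301) = 8690/9301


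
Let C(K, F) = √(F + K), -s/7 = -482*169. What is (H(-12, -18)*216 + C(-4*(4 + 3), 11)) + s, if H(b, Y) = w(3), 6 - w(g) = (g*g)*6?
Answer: 559838 + I*√17 ≈ 5.5984e+5 + 4.1231*I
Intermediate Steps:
w(g) = 6 - 6*g² (w(g) = 6 - g*g*6 = 6 - g²*6 = 6 - 6*g²)
H(b, Y) = -48 (H(b, Y) = 6 - 6*3² = 6 - 6*9 = 6 - 54 = -48)
s = 570206 (s = -(-3374)*169 = -7*(-81458) = 570206)
(H(-12, -18)*216 + C(-4*(4 + 3), 11)) + s = (-48*216 + √(11 - 4*(4 + 3))) + 570206 = (-10368 + √(11 - 4*7)) + 570206 = (-10368 + √(11 - 28)) + 570206 = (-10368 + √(-17)) + 570206 = (-10368 + I*√17) + 570206 = 559838 + I*√17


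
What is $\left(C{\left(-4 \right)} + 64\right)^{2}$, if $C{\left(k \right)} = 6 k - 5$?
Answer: $1225$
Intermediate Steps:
$C{\left(k \right)} = -5 + 6 k$
$\left(C{\left(-4 \right)} + 64\right)^{2} = \left(\left(-5 + 6 \left(-4\right)\right) + 64\right)^{2} = \left(\left(-5 - 24\right) + 64\right)^{2} = \left(-29 + 64\right)^{2} = 35^{2} = 1225$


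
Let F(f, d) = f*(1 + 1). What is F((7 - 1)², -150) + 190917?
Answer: 190989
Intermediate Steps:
F(f, d) = 2*f (F(f, d) = f*2 = 2*f)
F((7 - 1)², -150) + 190917 = 2*(7 - 1)² + 190917 = 2*6² + 190917 = 2*36 + 190917 = 72 + 190917 = 190989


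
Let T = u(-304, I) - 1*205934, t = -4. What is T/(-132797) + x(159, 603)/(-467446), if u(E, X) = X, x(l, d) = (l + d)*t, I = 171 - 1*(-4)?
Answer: 6898999055/4433959033 ≈ 1.5559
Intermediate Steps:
I = 175 (I = 171 + 4 = 175)
x(l, d) = -4*d - 4*l (x(l, d) = (l + d)*(-4) = (d + l)*(-4) = -4*d - 4*l)
T = -205759 (T = 175 - 1*205934 = 175 - 205934 = -205759)
T/(-132797) + x(159, 603)/(-467446) = -205759/(-132797) + (-4*603 - 4*159)/(-467446) = -205759*(-1/132797) + (-2412 - 636)*(-1/467446) = 205759/132797 - 3048*(-1/467446) = 205759/132797 + 1524/233723 = 6898999055/4433959033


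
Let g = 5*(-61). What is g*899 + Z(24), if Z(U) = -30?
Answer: -274225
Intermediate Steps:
g = -305
g*899 + Z(24) = -305*899 - 30 = -274195 - 30 = -274225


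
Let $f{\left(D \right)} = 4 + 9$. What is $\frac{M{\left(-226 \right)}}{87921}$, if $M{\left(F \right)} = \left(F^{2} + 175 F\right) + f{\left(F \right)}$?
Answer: $\frac{11539}{87921} \approx 0.13124$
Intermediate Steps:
$f{\left(D \right)} = 13$
$M{\left(F \right)} = 13 + F^{2} + 175 F$ ($M{\left(F \right)} = \left(F^{2} + 175 F\right) + 13 = 13 + F^{2} + 175 F$)
$\frac{M{\left(-226 \right)}}{87921} = \frac{13 + \left(-226\right)^{2} + 175 \left(-226\right)}{87921} = \left(13 + 51076 - 39550\right) \frac{1}{87921} = 11539 \cdot \frac{1}{87921} = \frac{11539}{87921}$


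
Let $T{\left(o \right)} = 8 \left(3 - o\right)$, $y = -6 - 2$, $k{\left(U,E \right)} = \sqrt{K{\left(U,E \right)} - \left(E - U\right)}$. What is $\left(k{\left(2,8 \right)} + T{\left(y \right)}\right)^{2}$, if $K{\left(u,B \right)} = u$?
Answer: $7740 + 352 i \approx 7740.0 + 352.0 i$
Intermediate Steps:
$k{\left(U,E \right)} = \sqrt{- E + 2 U}$ ($k{\left(U,E \right)} = \sqrt{U - \left(E - U\right)} = \sqrt{- E + 2 U}$)
$y = -8$
$T{\left(o \right)} = 24 - 8 o$
$\left(k{\left(2,8 \right)} + T{\left(y \right)}\right)^{2} = \left(\sqrt{\left(-1\right) 8 + 2 \cdot 2} + \left(24 - -64\right)\right)^{2} = \left(\sqrt{-8 + 4} + \left(24 + 64\right)\right)^{2} = \left(\sqrt{-4} + 88\right)^{2} = \left(2 i + 88\right)^{2} = \left(88 + 2 i\right)^{2}$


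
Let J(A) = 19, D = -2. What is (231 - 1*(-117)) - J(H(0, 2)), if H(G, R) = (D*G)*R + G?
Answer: 329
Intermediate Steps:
H(G, R) = G - 2*G*R (H(G, R) = (-2*G)*R + G = -2*G*R + G = G - 2*G*R)
(231 - 1*(-117)) - J(H(0, 2)) = (231 - 1*(-117)) - 1*19 = (231 + 117) - 19 = 348 - 19 = 329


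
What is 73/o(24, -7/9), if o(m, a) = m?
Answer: 73/24 ≈ 3.0417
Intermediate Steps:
73/o(24, -7/9) = 73/24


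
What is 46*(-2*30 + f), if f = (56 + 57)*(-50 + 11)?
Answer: -205482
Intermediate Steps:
f = -4407 (f = 113*(-39) = -4407)
46*(-2*30 + f) = 46*(-2*30 - 4407) = 46*(-60 - 4407) = 46*(-4467) = -205482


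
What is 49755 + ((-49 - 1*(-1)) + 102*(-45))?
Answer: 45117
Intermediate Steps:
49755 + ((-49 - 1*(-1)) + 102*(-45)) = 49755 + ((-49 + 1) - 4590) = 49755 + (-48 - 4590) = 49755 - 4638 = 45117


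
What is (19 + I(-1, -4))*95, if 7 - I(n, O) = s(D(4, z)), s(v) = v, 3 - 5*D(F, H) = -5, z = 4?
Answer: 2318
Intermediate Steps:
D(F, H) = 8/5 (D(F, H) = ⅗ - ⅕*(-5) = ⅗ + 1 = 8/5)
I(n, O) = 27/5 (I(n, O) = 7 - 1*8/5 = 7 - 8/5 = 27/5)
(19 + I(-1, -4))*95 = (19 + 27/5)*95 = (122/5)*95 = 2318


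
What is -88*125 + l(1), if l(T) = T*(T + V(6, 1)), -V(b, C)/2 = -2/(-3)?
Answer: -33001/3 ≈ -11000.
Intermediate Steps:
V(b, C) = -4/3 (V(b, C) = -(-4)/(-3) = -(-4)*(-1)/3 = -2*⅔ = -4/3)
l(T) = T*(-4/3 + T) (l(T) = T*(T - 4/3) = T*(-4/3 + T))
-88*125 + l(1) = -88*125 + (⅓)*1*(-4 + 3*1) = -11000 + (⅓)*1*(-4 + 3) = -11000 + (⅓)*1*(-1) = -11000 - ⅓ = -33001/3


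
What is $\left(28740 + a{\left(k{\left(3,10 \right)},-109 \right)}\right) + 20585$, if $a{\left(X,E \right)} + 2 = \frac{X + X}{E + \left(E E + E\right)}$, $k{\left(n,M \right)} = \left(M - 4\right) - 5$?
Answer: $\frac{575254151}{11663} \approx 49323.0$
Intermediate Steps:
$k{\left(n,M \right)} = -9 + M$ ($k{\left(n,M \right)} = \left(-4 + M\right) - 5 = -9 + M$)
$a{\left(X,E \right)} = -2 + \frac{2 X}{E^{2} + 2 E}$ ($a{\left(X,E \right)} = -2 + \frac{X + X}{E + \left(E E + E\right)} = -2 + \frac{2 X}{E + \left(E^{2} + E\right)} = -2 + \frac{2 X}{E + \left(E + E^{2}\right)} = -2 + \frac{2 X}{E^{2} + 2 E}$)
$\left(28740 + a{\left(k{\left(3,10 \right)},-109 \right)}\right) + 20585 = \left(28740 + \frac{2 \left(\left(-9 + 10\right) - \left(-109\right)^{2} - -218\right)}{\left(-109\right) \left(2 - 109\right)}\right) + 20585 = \left(28740 + 2 \left(- \frac{1}{109}\right) \frac{1}{-107} \left(1 - 11881 + 218\right)\right) + 20585 = \left(28740 + 2 \left(- \frac{1}{109}\right) \left(- \frac{1}{107}\right) \left(1 - 11881 + 218\right)\right) + 20585 = \left(28740 + 2 \left(- \frac{1}{109}\right) \left(- \frac{1}{107}\right) \left(-11662\right)\right) + 20585 = \left(28740 - \frac{23324}{11663}\right) + 20585 = \frac{335171296}{11663} + 20585 = \frac{575254151}{11663}$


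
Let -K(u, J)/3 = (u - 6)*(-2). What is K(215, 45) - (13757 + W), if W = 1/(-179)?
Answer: -2238036/179 ≈ -12503.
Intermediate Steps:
W = -1/179 ≈ -0.0055866
K(u, J) = -36 + 6*u (K(u, J) = -3*(u - 6)*(-2) = -3*(-6 + u)*(-2) = -3*(12 - 2*u) = -36 + 6*u)
K(215, 45) - (13757 + W) = (-36 + 6*215) - (13757 - 1/179) = (-36 + 1290) - 1*2462502/179 = 1254 - 2462502/179 = -2238036/179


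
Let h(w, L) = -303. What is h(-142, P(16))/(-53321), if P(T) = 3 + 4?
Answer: 303/53321 ≈ 0.0056826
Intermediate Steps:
P(T) = 7
h(-142, P(16))/(-53321) = -303/(-53321) = -303*(-1/53321) = 303/53321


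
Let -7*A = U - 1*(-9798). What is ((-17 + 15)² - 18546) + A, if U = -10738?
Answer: -128854/7 ≈ -18408.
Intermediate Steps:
A = 940/7 (A = -(-10738 - 1*(-9798))/7 = -(-10738 + 9798)/7 = -⅐*(-940) = 940/7 ≈ 134.29)
((-17 + 15)² - 18546) + A = ((-17 + 15)² - 18546) + 940/7 = ((-2)² - 18546) + 940/7 = (4 - 18546) + 940/7 = -18542 + 940/7 = -128854/7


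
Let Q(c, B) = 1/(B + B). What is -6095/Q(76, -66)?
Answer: 804540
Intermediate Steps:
Q(c, B) = 1/(2*B)
-6095/Q(76, -66) = -6095/((½)/(-66)) = -6095/((½)*(-1/66)) = -6095/(-1/132) = -6095*(-132) = 804540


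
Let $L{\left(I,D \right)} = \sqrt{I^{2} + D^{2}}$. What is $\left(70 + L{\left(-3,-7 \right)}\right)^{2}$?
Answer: $\left(70 + \sqrt{58}\right)^{2} \approx 6024.2$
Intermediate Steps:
$L{\left(I,D \right)} = \sqrt{D^{2} + I^{2}}$
$\left(70 + L{\left(-3,-7 \right)}\right)^{2} = \left(70 + \sqrt{\left(-7\right)^{2} + \left(-3\right)^{2}}\right)^{2} = \left(70 + \sqrt{49 + 9}\right)^{2} = \left(70 + \sqrt{58}\right)^{2}$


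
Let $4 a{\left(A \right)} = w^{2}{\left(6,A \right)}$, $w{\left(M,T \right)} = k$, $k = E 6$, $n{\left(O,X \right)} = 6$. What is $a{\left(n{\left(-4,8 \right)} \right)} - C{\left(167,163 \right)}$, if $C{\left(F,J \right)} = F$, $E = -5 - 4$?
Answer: $562$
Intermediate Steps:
$E = -9$ ($E = -5 - 4 = -9$)
$k = -54$ ($k = \left(-9\right) 6 = -54$)
$w{\left(M,T \right)} = -54$
$a{\left(A \right)} = 729$ ($a{\left(A \right)} = \frac{\left(-54\right)^{2}}{4} = \frac{1}{4} \cdot 2916 = 729$)
$a{\left(n{\left(-4,8 \right)} \right)} - C{\left(167,163 \right)} = 729 - 167 = 562$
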